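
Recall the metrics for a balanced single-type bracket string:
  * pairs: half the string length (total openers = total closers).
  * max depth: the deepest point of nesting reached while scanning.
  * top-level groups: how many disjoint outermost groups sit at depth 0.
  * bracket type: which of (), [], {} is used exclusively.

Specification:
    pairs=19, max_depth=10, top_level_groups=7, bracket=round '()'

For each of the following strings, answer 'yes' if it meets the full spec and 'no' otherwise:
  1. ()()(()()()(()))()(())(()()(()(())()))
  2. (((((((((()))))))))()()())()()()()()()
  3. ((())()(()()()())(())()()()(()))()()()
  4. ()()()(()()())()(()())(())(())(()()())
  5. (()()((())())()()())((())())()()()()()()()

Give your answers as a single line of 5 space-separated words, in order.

String 1 '()()(()()()(()))()(())(()()(()(())()))': depth seq [1 0 1 0 1 2 1 2 1 2 1 2 3 2 1 0 1 0 1 2 1 0 1 2 1 2 1 2 3 2 3 4 3 2 3 2 1 0]
  -> pairs=19 depth=4 groups=6 -> no
String 2 '(((((((((()))))))))()()())()()()()()()': depth seq [1 2 3 4 5 6 7 8 9 10 9 8 7 6 5 4 3 2 1 2 1 2 1 2 1 0 1 0 1 0 1 0 1 0 1 0 1 0]
  -> pairs=19 depth=10 groups=7 -> yes
String 3 '((())()(()()()())(())()()()(()))()()()': depth seq [1 2 3 2 1 2 1 2 3 2 3 2 3 2 3 2 1 2 3 2 1 2 1 2 1 2 1 2 3 2 1 0 1 0 1 0 1 0]
  -> pairs=19 depth=3 groups=4 -> no
String 4 '()()()(()()())()(()())(())(())(()()())': depth seq [1 0 1 0 1 0 1 2 1 2 1 2 1 0 1 0 1 2 1 2 1 0 1 2 1 0 1 2 1 0 1 2 1 2 1 2 1 0]
  -> pairs=19 depth=2 groups=9 -> no
String 5 '(()()((())())()()())((())())()()()()()()()': depth seq [1 2 1 2 1 2 3 4 3 2 3 2 1 2 1 2 1 2 1 0 1 2 3 2 1 2 1 0 1 0 1 0 1 0 1 0 1 0 1 0 1 0]
  -> pairs=21 depth=4 groups=9 -> no

Answer: no yes no no no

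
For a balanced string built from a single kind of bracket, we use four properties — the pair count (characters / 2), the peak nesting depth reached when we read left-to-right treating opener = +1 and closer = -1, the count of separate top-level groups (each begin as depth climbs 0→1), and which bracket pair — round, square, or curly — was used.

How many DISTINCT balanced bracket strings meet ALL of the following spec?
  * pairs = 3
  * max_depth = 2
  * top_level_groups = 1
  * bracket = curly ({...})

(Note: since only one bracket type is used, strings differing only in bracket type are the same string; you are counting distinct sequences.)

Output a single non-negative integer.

Spec: pairs=3 depth=2 groups=1
Count(depth <= 2) = 1
Count(depth <= 1) = 0
Count(depth == 2) = 1 - 0 = 1

Answer: 1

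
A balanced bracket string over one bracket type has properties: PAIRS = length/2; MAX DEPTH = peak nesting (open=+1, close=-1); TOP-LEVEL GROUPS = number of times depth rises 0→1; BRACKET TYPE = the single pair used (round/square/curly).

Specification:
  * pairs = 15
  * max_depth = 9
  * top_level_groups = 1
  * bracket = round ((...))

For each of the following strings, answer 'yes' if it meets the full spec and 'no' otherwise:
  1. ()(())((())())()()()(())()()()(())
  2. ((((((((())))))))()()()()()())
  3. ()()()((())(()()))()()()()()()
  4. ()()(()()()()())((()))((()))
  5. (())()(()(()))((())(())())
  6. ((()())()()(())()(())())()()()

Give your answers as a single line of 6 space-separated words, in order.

Answer: no yes no no no no

Derivation:
String 1 '()(())((())())()()()(())()()()(())': depth seq [1 0 1 2 1 0 1 2 3 2 1 2 1 0 1 0 1 0 1 0 1 2 1 0 1 0 1 0 1 0 1 2 1 0]
  -> pairs=17 depth=3 groups=11 -> no
String 2 '((((((((())))))))()()()()()())': depth seq [1 2 3 4 5 6 7 8 9 8 7 6 5 4 3 2 1 2 1 2 1 2 1 2 1 2 1 2 1 0]
  -> pairs=15 depth=9 groups=1 -> yes
String 3 '()()()((())(()()))()()()()()()': depth seq [1 0 1 0 1 0 1 2 3 2 1 2 3 2 3 2 1 0 1 0 1 0 1 0 1 0 1 0 1 0]
  -> pairs=15 depth=3 groups=10 -> no
String 4 '()()(()()()()())((()))((()))': depth seq [1 0 1 0 1 2 1 2 1 2 1 2 1 2 1 0 1 2 3 2 1 0 1 2 3 2 1 0]
  -> pairs=14 depth=3 groups=5 -> no
String 5 '(())()(()(()))((())(())())': depth seq [1 2 1 0 1 0 1 2 1 2 3 2 1 0 1 2 3 2 1 2 3 2 1 2 1 0]
  -> pairs=13 depth=3 groups=4 -> no
String 6 '((()())()()(())()(())())()()()': depth seq [1 2 3 2 3 2 1 2 1 2 1 2 3 2 1 2 1 2 3 2 1 2 1 0 1 0 1 0 1 0]
  -> pairs=15 depth=3 groups=4 -> no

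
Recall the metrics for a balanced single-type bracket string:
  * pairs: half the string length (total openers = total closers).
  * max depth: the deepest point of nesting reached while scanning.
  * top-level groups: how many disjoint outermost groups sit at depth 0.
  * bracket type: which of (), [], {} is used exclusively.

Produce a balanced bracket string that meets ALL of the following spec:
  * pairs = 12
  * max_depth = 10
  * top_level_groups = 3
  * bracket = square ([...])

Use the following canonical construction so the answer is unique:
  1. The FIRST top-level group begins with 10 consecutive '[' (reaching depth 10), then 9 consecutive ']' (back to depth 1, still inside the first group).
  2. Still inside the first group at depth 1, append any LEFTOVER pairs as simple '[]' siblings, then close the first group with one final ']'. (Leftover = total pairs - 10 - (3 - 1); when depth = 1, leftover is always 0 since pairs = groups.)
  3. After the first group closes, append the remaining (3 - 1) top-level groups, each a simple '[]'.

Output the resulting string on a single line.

Spec: pairs=12 depth=10 groups=3
Leftover pairs = 12 - 10 - (3-1) = 0
First group: deep chain of depth 10 + 0 sibling pairs
Remaining 2 groups: simple '[]' each

Answer: [[[[[[[[[[]]]]]]]]]][][]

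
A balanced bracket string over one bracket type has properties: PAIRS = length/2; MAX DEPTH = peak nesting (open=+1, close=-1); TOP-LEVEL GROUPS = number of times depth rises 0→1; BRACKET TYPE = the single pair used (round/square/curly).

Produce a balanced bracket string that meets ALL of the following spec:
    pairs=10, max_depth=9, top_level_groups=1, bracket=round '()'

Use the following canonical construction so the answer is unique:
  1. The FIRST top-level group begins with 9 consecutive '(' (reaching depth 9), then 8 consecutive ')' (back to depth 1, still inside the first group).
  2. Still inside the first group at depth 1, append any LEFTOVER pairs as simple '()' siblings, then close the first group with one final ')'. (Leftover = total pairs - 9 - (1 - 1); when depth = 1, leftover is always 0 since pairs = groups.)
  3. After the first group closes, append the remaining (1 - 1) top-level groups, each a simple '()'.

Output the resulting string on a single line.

Spec: pairs=10 depth=9 groups=1
Leftover pairs = 10 - 9 - (1-1) = 1
First group: deep chain of depth 9 + 1 sibling pairs
Remaining 0 groups: simple '()' each

Answer: ((((((((())))))))())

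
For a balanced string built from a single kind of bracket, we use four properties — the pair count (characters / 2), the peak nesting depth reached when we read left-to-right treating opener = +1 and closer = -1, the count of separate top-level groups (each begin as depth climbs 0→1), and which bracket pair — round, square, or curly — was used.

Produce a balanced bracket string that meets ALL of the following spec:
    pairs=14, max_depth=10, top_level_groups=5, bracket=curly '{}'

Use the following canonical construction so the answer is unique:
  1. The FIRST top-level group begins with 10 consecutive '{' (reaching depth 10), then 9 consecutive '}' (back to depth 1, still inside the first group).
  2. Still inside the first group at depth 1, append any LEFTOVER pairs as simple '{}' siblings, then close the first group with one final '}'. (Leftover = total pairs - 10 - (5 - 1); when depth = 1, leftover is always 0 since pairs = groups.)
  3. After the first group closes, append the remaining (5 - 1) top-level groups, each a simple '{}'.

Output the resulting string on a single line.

Answer: {{{{{{{{{{}}}}}}}}}}{}{}{}{}

Derivation:
Spec: pairs=14 depth=10 groups=5
Leftover pairs = 14 - 10 - (5-1) = 0
First group: deep chain of depth 10 + 0 sibling pairs
Remaining 4 groups: simple '{}' each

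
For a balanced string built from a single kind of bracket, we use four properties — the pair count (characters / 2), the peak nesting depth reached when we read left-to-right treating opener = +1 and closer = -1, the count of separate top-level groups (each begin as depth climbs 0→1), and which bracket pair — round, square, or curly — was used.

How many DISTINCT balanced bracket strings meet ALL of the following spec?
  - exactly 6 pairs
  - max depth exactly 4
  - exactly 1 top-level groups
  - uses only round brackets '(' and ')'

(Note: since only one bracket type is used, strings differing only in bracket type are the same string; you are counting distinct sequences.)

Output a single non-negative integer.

Spec: pairs=6 depth=4 groups=1
Count(depth <= 4) = 34
Count(depth <= 3) = 16
Count(depth == 4) = 34 - 16 = 18

Answer: 18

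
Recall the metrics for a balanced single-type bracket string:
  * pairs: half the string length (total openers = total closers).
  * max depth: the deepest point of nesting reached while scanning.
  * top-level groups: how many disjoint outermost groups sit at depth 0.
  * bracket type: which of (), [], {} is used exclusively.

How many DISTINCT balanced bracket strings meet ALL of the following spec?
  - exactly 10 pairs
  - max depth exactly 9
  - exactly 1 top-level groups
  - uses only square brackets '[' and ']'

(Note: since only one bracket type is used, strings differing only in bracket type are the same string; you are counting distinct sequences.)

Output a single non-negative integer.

Answer: 15

Derivation:
Spec: pairs=10 depth=9 groups=1
Count(depth <= 9) = 4861
Count(depth <= 8) = 4846
Count(depth == 9) = 4861 - 4846 = 15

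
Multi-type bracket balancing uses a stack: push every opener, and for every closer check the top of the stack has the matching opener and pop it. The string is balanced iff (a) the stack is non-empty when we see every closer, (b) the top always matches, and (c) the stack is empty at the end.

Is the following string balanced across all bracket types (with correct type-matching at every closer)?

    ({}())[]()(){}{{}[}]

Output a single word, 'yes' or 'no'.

Answer: no

Derivation:
pos 0: push '('; stack = (
pos 1: push '{'; stack = ({
pos 2: '}' matches '{'; pop; stack = (
pos 3: push '('; stack = ((
pos 4: ')' matches '('; pop; stack = (
pos 5: ')' matches '('; pop; stack = (empty)
pos 6: push '['; stack = [
pos 7: ']' matches '['; pop; stack = (empty)
pos 8: push '('; stack = (
pos 9: ')' matches '('; pop; stack = (empty)
pos 10: push '('; stack = (
pos 11: ')' matches '('; pop; stack = (empty)
pos 12: push '{'; stack = {
pos 13: '}' matches '{'; pop; stack = (empty)
pos 14: push '{'; stack = {
pos 15: push '{'; stack = {{
pos 16: '}' matches '{'; pop; stack = {
pos 17: push '['; stack = {[
pos 18: saw closer '}' but top of stack is '[' (expected ']') → INVALID
Verdict: type mismatch at position 18: '}' closes '[' → no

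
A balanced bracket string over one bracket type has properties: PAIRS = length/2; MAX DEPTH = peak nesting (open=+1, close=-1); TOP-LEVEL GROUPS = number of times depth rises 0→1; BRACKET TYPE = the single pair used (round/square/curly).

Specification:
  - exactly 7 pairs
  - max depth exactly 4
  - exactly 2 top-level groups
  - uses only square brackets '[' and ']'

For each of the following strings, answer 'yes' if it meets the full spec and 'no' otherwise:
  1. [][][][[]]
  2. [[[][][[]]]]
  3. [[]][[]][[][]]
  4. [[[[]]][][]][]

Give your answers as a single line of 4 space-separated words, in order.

Answer: no no no yes

Derivation:
String 1 '[][][][[]]': depth seq [1 0 1 0 1 0 1 2 1 0]
  -> pairs=5 depth=2 groups=4 -> no
String 2 '[[[][][[]]]]': depth seq [1 2 3 2 3 2 3 4 3 2 1 0]
  -> pairs=6 depth=4 groups=1 -> no
String 3 '[[]][[]][[][]]': depth seq [1 2 1 0 1 2 1 0 1 2 1 2 1 0]
  -> pairs=7 depth=2 groups=3 -> no
String 4 '[[[[]]][][]][]': depth seq [1 2 3 4 3 2 1 2 1 2 1 0 1 0]
  -> pairs=7 depth=4 groups=2 -> yes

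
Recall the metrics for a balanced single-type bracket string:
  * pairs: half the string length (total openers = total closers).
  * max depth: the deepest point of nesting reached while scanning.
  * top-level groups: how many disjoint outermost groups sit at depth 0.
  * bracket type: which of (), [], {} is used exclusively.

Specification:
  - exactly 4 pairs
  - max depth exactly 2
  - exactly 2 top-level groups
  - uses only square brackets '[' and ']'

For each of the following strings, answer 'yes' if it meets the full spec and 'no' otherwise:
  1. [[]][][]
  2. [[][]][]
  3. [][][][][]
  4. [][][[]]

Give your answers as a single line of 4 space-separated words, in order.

String 1 '[[]][][]': depth seq [1 2 1 0 1 0 1 0]
  -> pairs=4 depth=2 groups=3 -> no
String 2 '[[][]][]': depth seq [1 2 1 2 1 0 1 0]
  -> pairs=4 depth=2 groups=2 -> yes
String 3 '[][][][][]': depth seq [1 0 1 0 1 0 1 0 1 0]
  -> pairs=5 depth=1 groups=5 -> no
String 4 '[][][[]]': depth seq [1 0 1 0 1 2 1 0]
  -> pairs=4 depth=2 groups=3 -> no

Answer: no yes no no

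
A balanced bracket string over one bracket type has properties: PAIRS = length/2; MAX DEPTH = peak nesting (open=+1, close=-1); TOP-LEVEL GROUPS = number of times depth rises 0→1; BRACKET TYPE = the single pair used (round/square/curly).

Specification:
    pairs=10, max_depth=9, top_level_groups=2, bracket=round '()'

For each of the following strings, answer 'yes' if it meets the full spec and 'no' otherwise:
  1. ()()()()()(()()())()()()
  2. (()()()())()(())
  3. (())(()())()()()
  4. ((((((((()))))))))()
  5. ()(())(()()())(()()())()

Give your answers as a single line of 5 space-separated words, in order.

Answer: no no no yes no

Derivation:
String 1 '()()()()()(()()())()()()': depth seq [1 0 1 0 1 0 1 0 1 0 1 2 1 2 1 2 1 0 1 0 1 0 1 0]
  -> pairs=12 depth=2 groups=9 -> no
String 2 '(()()()())()(())': depth seq [1 2 1 2 1 2 1 2 1 0 1 0 1 2 1 0]
  -> pairs=8 depth=2 groups=3 -> no
String 3 '(())(()())()()()': depth seq [1 2 1 0 1 2 1 2 1 0 1 0 1 0 1 0]
  -> pairs=8 depth=2 groups=5 -> no
String 4 '((((((((()))))))))()': depth seq [1 2 3 4 5 6 7 8 9 8 7 6 5 4 3 2 1 0 1 0]
  -> pairs=10 depth=9 groups=2 -> yes
String 5 '()(())(()()())(()()())()': depth seq [1 0 1 2 1 0 1 2 1 2 1 2 1 0 1 2 1 2 1 2 1 0 1 0]
  -> pairs=12 depth=2 groups=5 -> no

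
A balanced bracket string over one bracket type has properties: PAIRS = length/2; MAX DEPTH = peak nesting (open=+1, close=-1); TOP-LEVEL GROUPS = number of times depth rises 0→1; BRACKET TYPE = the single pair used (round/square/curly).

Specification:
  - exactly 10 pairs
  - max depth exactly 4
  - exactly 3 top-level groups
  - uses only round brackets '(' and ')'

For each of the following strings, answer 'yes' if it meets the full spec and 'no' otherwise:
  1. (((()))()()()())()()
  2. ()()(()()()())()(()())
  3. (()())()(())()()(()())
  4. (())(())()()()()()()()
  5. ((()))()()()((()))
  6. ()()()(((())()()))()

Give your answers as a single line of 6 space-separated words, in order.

String 1 '(((()))()()()())()()': depth seq [1 2 3 4 3 2 1 2 1 2 1 2 1 2 1 0 1 0 1 0]
  -> pairs=10 depth=4 groups=3 -> yes
String 2 '()()(()()()())()(()())': depth seq [1 0 1 0 1 2 1 2 1 2 1 2 1 0 1 0 1 2 1 2 1 0]
  -> pairs=11 depth=2 groups=5 -> no
String 3 '(()())()(())()()(()())': depth seq [1 2 1 2 1 0 1 0 1 2 1 0 1 0 1 0 1 2 1 2 1 0]
  -> pairs=11 depth=2 groups=6 -> no
String 4 '(())(())()()()()()()()': depth seq [1 2 1 0 1 2 1 0 1 0 1 0 1 0 1 0 1 0 1 0 1 0]
  -> pairs=11 depth=2 groups=9 -> no
String 5 '((()))()()()((()))': depth seq [1 2 3 2 1 0 1 0 1 0 1 0 1 2 3 2 1 0]
  -> pairs=9 depth=3 groups=5 -> no
String 6 '()()()(((())()()))()': depth seq [1 0 1 0 1 0 1 2 3 4 3 2 3 2 3 2 1 0 1 0]
  -> pairs=10 depth=4 groups=5 -> no

Answer: yes no no no no no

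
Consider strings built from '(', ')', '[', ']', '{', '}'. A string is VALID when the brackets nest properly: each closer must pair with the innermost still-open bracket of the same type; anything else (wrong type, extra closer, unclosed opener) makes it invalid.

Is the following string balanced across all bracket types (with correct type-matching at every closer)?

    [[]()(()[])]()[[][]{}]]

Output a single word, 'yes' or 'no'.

pos 0: push '['; stack = [
pos 1: push '['; stack = [[
pos 2: ']' matches '['; pop; stack = [
pos 3: push '('; stack = [(
pos 4: ')' matches '('; pop; stack = [
pos 5: push '('; stack = [(
pos 6: push '('; stack = [((
pos 7: ')' matches '('; pop; stack = [(
pos 8: push '['; stack = [([
pos 9: ']' matches '['; pop; stack = [(
pos 10: ')' matches '('; pop; stack = [
pos 11: ']' matches '['; pop; stack = (empty)
pos 12: push '('; stack = (
pos 13: ')' matches '('; pop; stack = (empty)
pos 14: push '['; stack = [
pos 15: push '['; stack = [[
pos 16: ']' matches '['; pop; stack = [
pos 17: push '['; stack = [[
pos 18: ']' matches '['; pop; stack = [
pos 19: push '{'; stack = [{
pos 20: '}' matches '{'; pop; stack = [
pos 21: ']' matches '['; pop; stack = (empty)
pos 22: saw closer ']' but stack is empty → INVALID
Verdict: unmatched closer ']' at position 22 → no

Answer: no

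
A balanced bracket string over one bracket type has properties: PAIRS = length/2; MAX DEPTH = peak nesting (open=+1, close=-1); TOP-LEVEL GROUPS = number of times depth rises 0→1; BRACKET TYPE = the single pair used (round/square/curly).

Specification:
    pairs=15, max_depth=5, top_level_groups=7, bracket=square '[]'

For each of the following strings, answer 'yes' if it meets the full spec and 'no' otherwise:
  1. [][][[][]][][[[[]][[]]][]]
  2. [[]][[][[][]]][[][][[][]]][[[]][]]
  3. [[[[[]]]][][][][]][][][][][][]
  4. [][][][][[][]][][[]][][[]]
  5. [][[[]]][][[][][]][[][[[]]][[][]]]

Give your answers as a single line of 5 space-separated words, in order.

String 1 '[][][[][]][][[[[]][[]]][]]': depth seq [1 0 1 0 1 2 1 2 1 0 1 0 1 2 3 4 3 2 3 4 3 2 1 2 1 0]
  -> pairs=13 depth=4 groups=5 -> no
String 2 '[[]][[][[][]]][[][][[][]]][[[]][]]': depth seq [1 2 1 0 1 2 1 2 3 2 3 2 1 0 1 2 1 2 1 2 3 2 3 2 1 0 1 2 3 2 1 2 1 0]
  -> pairs=17 depth=3 groups=4 -> no
String 3 '[[[[[]]]][][][][]][][][][][][]': depth seq [1 2 3 4 5 4 3 2 1 2 1 2 1 2 1 2 1 0 1 0 1 0 1 0 1 0 1 0 1 0]
  -> pairs=15 depth=5 groups=7 -> yes
String 4 '[][][][][[][]][][[]][][[]]': depth seq [1 0 1 0 1 0 1 0 1 2 1 2 1 0 1 0 1 2 1 0 1 0 1 2 1 0]
  -> pairs=13 depth=2 groups=9 -> no
String 5 '[][[[]]][][[][][]][[][[[]]][[][]]]': depth seq [1 0 1 2 3 2 1 0 1 0 1 2 1 2 1 2 1 0 1 2 1 2 3 4 3 2 1 2 3 2 3 2 1 0]
  -> pairs=17 depth=4 groups=5 -> no

Answer: no no yes no no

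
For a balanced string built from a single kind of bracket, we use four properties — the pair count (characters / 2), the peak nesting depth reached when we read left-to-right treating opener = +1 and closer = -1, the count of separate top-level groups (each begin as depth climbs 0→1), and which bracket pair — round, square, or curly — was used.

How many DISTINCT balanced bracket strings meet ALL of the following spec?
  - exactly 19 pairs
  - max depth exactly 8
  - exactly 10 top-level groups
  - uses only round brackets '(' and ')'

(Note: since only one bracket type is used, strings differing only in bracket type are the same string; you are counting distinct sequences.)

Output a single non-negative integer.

Spec: pairs=19 depth=8 groups=10
Count(depth <= 8) = 2466500
Count(depth <= 7) = 2463770
Count(depth == 8) = 2466500 - 2463770 = 2730

Answer: 2730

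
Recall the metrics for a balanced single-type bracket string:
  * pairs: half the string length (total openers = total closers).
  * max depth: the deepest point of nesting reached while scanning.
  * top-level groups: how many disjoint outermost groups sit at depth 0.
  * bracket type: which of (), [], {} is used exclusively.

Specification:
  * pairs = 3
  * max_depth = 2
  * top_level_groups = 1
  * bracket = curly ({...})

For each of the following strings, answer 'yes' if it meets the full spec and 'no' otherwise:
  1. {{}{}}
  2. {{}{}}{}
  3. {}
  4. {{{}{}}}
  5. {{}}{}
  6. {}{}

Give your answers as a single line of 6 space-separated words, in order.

Answer: yes no no no no no

Derivation:
String 1 '{{}{}}': depth seq [1 2 1 2 1 0]
  -> pairs=3 depth=2 groups=1 -> yes
String 2 '{{}{}}{}': depth seq [1 2 1 2 1 0 1 0]
  -> pairs=4 depth=2 groups=2 -> no
String 3 '{}': depth seq [1 0]
  -> pairs=1 depth=1 groups=1 -> no
String 4 '{{{}{}}}': depth seq [1 2 3 2 3 2 1 0]
  -> pairs=4 depth=3 groups=1 -> no
String 5 '{{}}{}': depth seq [1 2 1 0 1 0]
  -> pairs=3 depth=2 groups=2 -> no
String 6 '{}{}': depth seq [1 0 1 0]
  -> pairs=2 depth=1 groups=2 -> no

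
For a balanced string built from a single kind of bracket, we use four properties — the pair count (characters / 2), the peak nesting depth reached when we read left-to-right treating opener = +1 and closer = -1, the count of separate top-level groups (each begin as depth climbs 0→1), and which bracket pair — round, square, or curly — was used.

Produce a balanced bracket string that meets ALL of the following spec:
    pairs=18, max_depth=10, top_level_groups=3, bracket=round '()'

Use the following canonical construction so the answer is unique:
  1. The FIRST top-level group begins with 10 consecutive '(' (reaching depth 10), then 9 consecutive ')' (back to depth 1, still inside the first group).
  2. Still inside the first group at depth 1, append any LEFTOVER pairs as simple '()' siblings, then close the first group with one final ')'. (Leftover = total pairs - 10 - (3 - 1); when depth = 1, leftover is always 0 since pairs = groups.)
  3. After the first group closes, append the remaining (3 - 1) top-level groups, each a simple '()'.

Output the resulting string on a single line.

Answer: (((((((((()))))))))()()()()()())()()

Derivation:
Spec: pairs=18 depth=10 groups=3
Leftover pairs = 18 - 10 - (3-1) = 6
First group: deep chain of depth 10 + 6 sibling pairs
Remaining 2 groups: simple '()' each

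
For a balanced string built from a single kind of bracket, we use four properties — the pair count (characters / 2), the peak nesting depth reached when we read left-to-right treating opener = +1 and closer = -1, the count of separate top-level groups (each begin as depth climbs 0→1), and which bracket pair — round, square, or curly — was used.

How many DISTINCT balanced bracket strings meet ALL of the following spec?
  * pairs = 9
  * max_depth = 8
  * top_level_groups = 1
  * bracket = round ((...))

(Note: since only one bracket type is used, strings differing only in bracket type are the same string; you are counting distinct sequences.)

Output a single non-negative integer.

Answer: 13

Derivation:
Spec: pairs=9 depth=8 groups=1
Count(depth <= 8) = 1429
Count(depth <= 7) = 1416
Count(depth == 8) = 1429 - 1416 = 13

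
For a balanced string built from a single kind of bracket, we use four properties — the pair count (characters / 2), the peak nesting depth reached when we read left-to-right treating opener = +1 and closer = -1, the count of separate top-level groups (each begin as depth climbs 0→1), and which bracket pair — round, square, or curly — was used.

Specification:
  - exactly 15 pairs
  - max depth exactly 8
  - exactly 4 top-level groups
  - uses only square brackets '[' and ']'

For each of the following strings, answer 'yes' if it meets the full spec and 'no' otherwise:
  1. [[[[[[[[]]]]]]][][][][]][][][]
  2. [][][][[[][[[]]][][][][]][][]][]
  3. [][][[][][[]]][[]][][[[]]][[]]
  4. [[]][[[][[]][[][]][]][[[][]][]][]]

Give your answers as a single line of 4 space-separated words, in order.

String 1 '[[[[[[[[]]]]]]][][][][]][][][]': depth seq [1 2 3 4 5 6 7 8 7 6 5 4 3 2 1 2 1 2 1 2 1 2 1 0 1 0 1 0 1 0]
  -> pairs=15 depth=8 groups=4 -> yes
String 2 '[][][][[[][[[]]][][][][]][][]][]': depth seq [1 0 1 0 1 0 1 2 3 2 3 4 5 4 3 2 3 2 3 2 3 2 3 2 1 2 1 2 1 0 1 0]
  -> pairs=16 depth=5 groups=5 -> no
String 3 '[][][[][][[]]][[]][][[[]]][[]]': depth seq [1 0 1 0 1 2 1 2 1 2 3 2 1 0 1 2 1 0 1 0 1 2 3 2 1 0 1 2 1 0]
  -> pairs=15 depth=3 groups=7 -> no
String 4 '[[]][[[][[]][[][]][]][[[][]][]][]]': depth seq [1 2 1 0 1 2 3 2 3 4 3 2 3 4 3 4 3 2 3 2 1 2 3 4 3 4 3 2 3 2 1 2 1 0]
  -> pairs=17 depth=4 groups=2 -> no

Answer: yes no no no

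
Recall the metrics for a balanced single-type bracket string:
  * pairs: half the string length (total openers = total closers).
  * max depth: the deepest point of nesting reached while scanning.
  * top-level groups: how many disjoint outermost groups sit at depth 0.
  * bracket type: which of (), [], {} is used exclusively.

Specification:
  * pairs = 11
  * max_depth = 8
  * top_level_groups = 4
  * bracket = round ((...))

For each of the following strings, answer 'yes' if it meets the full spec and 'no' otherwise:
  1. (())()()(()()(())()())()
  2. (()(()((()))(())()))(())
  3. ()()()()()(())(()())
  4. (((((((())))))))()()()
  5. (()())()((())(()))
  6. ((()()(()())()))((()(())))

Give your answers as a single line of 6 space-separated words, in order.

String 1 '(())()()(()()(())()())()': depth seq [1 2 1 0 1 0 1 0 1 2 1 2 1 2 3 2 1 2 1 2 1 0 1 0]
  -> pairs=12 depth=3 groups=5 -> no
String 2 '(()(()((()))(())()))(())': depth seq [1 2 1 2 3 2 3 4 5 4 3 2 3 4 3 2 3 2 1 0 1 2 1 0]
  -> pairs=12 depth=5 groups=2 -> no
String 3 '()()()()()(())(()())': depth seq [1 0 1 0 1 0 1 0 1 0 1 2 1 0 1 2 1 2 1 0]
  -> pairs=10 depth=2 groups=7 -> no
String 4 '(((((((())))))))()()()': depth seq [1 2 3 4 5 6 7 8 7 6 5 4 3 2 1 0 1 0 1 0 1 0]
  -> pairs=11 depth=8 groups=4 -> yes
String 5 '(()())()((())(()))': depth seq [1 2 1 2 1 0 1 0 1 2 3 2 1 2 3 2 1 0]
  -> pairs=9 depth=3 groups=3 -> no
String 6 '((()()(()())()))((()(())))': depth seq [1 2 3 2 3 2 3 4 3 4 3 2 3 2 1 0 1 2 3 2 3 4 3 2 1 0]
  -> pairs=13 depth=4 groups=2 -> no

Answer: no no no yes no no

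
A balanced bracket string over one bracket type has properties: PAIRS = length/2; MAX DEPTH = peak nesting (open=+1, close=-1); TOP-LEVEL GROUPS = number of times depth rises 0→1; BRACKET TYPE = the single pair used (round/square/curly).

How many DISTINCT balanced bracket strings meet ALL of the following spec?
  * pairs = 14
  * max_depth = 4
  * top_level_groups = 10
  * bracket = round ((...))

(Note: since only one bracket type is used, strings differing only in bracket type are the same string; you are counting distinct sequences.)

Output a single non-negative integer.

Answer: 140

Derivation:
Spec: pairs=14 depth=4 groups=10
Count(depth <= 4) = 1690
Count(depth <= 3) = 1550
Count(depth == 4) = 1690 - 1550 = 140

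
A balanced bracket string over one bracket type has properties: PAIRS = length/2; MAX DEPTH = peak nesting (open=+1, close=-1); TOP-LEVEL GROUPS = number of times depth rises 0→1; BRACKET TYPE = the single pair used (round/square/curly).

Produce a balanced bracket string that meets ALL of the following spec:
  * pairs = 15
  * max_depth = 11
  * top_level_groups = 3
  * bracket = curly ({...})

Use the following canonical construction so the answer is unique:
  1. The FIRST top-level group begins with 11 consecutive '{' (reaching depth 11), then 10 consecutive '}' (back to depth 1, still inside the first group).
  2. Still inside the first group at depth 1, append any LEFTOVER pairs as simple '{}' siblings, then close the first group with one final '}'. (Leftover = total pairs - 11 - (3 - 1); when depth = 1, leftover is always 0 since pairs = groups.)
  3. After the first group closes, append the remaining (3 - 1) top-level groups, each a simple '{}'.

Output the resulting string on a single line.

Spec: pairs=15 depth=11 groups=3
Leftover pairs = 15 - 11 - (3-1) = 2
First group: deep chain of depth 11 + 2 sibling pairs
Remaining 2 groups: simple '{}' each

Answer: {{{{{{{{{{{}}}}}}}}}}{}{}}{}{}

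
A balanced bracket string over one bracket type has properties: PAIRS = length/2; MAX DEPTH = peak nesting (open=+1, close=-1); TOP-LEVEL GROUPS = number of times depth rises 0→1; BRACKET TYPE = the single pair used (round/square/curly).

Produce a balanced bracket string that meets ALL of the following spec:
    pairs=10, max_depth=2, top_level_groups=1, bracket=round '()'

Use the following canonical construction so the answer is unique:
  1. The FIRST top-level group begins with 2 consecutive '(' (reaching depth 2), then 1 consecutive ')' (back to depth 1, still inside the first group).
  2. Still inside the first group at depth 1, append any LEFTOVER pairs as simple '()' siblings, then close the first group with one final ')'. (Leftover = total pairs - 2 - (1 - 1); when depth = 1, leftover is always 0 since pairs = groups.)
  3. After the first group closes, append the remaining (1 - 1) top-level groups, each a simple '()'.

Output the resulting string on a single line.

Spec: pairs=10 depth=2 groups=1
Leftover pairs = 10 - 2 - (1-1) = 8
First group: deep chain of depth 2 + 8 sibling pairs
Remaining 0 groups: simple '()' each

Answer: (()()()()()()()()())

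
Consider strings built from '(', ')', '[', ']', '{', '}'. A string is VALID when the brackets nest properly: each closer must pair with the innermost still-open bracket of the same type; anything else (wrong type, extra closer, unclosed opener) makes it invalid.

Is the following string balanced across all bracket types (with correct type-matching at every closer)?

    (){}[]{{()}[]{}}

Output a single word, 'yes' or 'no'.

Answer: yes

Derivation:
pos 0: push '('; stack = (
pos 1: ')' matches '('; pop; stack = (empty)
pos 2: push '{'; stack = {
pos 3: '}' matches '{'; pop; stack = (empty)
pos 4: push '['; stack = [
pos 5: ']' matches '['; pop; stack = (empty)
pos 6: push '{'; stack = {
pos 7: push '{'; stack = {{
pos 8: push '('; stack = {{(
pos 9: ')' matches '('; pop; stack = {{
pos 10: '}' matches '{'; pop; stack = {
pos 11: push '['; stack = {[
pos 12: ']' matches '['; pop; stack = {
pos 13: push '{'; stack = {{
pos 14: '}' matches '{'; pop; stack = {
pos 15: '}' matches '{'; pop; stack = (empty)
end: stack empty → VALID
Verdict: properly nested → yes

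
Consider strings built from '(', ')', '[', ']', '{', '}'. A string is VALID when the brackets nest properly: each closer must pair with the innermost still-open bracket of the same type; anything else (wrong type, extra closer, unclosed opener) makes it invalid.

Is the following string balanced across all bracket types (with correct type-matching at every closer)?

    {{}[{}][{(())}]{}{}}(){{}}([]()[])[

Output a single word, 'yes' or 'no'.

pos 0: push '{'; stack = {
pos 1: push '{'; stack = {{
pos 2: '}' matches '{'; pop; stack = {
pos 3: push '['; stack = {[
pos 4: push '{'; stack = {[{
pos 5: '}' matches '{'; pop; stack = {[
pos 6: ']' matches '['; pop; stack = {
pos 7: push '['; stack = {[
pos 8: push '{'; stack = {[{
pos 9: push '('; stack = {[{(
pos 10: push '('; stack = {[{((
pos 11: ')' matches '('; pop; stack = {[{(
pos 12: ')' matches '('; pop; stack = {[{
pos 13: '}' matches '{'; pop; stack = {[
pos 14: ']' matches '['; pop; stack = {
pos 15: push '{'; stack = {{
pos 16: '}' matches '{'; pop; stack = {
pos 17: push '{'; stack = {{
pos 18: '}' matches '{'; pop; stack = {
pos 19: '}' matches '{'; pop; stack = (empty)
pos 20: push '('; stack = (
pos 21: ')' matches '('; pop; stack = (empty)
pos 22: push '{'; stack = {
pos 23: push '{'; stack = {{
pos 24: '}' matches '{'; pop; stack = {
pos 25: '}' matches '{'; pop; stack = (empty)
pos 26: push '('; stack = (
pos 27: push '['; stack = ([
pos 28: ']' matches '['; pop; stack = (
pos 29: push '('; stack = ((
pos 30: ')' matches '('; pop; stack = (
pos 31: push '['; stack = ([
pos 32: ']' matches '['; pop; stack = (
pos 33: ')' matches '('; pop; stack = (empty)
pos 34: push '['; stack = [
end: stack still non-empty ([) → INVALID
Verdict: unclosed openers at end: [ → no

Answer: no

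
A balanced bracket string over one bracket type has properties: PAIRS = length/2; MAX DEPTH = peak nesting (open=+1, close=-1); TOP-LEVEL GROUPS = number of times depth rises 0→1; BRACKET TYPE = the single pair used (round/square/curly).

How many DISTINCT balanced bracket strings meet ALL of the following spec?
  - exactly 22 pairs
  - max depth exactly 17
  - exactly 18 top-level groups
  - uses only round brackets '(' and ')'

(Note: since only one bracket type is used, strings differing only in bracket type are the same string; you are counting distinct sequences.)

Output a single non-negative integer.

Answer: 0

Derivation:
Spec: pairs=22 depth=17 groups=18
Count(depth <= 17) = 10350
Count(depth <= 16) = 10350
Count(depth == 17) = 10350 - 10350 = 0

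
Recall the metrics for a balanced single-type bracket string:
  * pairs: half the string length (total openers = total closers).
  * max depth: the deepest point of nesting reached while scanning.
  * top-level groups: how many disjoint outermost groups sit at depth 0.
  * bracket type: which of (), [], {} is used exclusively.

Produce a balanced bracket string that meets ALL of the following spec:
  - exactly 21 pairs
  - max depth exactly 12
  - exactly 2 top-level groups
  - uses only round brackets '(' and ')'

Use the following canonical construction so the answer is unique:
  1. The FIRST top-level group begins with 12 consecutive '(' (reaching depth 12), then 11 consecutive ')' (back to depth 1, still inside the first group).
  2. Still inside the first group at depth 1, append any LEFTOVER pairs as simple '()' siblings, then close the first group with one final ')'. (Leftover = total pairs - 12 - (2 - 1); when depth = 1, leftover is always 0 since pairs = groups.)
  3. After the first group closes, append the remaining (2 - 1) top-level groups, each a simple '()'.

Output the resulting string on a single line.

Spec: pairs=21 depth=12 groups=2
Leftover pairs = 21 - 12 - (2-1) = 8
First group: deep chain of depth 12 + 8 sibling pairs
Remaining 1 groups: simple '()' each

Answer: (((((((((((()))))))))))()()()()()()()())()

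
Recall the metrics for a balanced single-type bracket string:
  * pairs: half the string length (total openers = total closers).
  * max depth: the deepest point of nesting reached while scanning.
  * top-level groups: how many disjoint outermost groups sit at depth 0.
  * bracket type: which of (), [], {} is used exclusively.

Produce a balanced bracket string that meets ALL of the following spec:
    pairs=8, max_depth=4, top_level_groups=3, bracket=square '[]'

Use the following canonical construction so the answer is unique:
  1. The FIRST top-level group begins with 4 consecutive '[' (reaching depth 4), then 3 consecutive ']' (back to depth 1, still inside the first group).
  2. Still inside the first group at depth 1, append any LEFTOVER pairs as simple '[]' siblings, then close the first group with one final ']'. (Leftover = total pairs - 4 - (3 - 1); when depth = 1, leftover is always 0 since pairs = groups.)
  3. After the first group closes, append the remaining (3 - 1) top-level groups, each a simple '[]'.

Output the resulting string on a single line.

Spec: pairs=8 depth=4 groups=3
Leftover pairs = 8 - 4 - (3-1) = 2
First group: deep chain of depth 4 + 2 sibling pairs
Remaining 2 groups: simple '[]' each

Answer: [[[[]]][][]][][]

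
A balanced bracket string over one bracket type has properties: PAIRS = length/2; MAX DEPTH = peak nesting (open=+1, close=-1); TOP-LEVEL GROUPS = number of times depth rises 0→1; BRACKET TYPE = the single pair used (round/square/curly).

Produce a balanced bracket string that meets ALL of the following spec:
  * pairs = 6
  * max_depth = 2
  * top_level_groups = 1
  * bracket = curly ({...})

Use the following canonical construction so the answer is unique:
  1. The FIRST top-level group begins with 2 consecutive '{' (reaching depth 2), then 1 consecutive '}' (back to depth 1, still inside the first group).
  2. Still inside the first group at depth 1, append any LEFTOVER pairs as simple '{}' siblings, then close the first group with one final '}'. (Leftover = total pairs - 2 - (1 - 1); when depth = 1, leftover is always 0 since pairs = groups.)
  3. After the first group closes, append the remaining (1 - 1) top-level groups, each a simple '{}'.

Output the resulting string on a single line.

Answer: {{}{}{}{}{}}

Derivation:
Spec: pairs=6 depth=2 groups=1
Leftover pairs = 6 - 2 - (1-1) = 4
First group: deep chain of depth 2 + 4 sibling pairs
Remaining 0 groups: simple '{}' each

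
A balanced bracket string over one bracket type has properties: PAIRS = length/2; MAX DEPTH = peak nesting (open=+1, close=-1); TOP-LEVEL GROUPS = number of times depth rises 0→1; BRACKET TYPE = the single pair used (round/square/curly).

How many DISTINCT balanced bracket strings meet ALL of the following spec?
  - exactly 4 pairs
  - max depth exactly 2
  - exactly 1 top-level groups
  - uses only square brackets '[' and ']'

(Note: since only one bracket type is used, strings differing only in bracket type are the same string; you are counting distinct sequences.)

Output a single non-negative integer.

Answer: 1

Derivation:
Spec: pairs=4 depth=2 groups=1
Count(depth <= 2) = 1
Count(depth <= 1) = 0
Count(depth == 2) = 1 - 0 = 1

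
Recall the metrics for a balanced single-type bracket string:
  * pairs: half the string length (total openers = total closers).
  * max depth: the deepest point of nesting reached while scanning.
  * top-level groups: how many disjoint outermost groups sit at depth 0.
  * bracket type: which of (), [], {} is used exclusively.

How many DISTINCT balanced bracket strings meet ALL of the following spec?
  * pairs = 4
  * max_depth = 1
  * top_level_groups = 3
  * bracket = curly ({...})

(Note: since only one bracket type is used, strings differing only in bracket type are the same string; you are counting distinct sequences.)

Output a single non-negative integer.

Spec: pairs=4 depth=1 groups=3
Count(depth <= 1) = 0
Count(depth <= 0) = 0
Count(depth == 1) = 0 - 0 = 0

Answer: 0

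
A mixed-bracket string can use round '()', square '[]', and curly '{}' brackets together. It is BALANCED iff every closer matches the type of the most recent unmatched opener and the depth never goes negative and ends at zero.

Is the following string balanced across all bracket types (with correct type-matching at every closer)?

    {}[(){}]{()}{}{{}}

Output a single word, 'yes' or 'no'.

Answer: yes

Derivation:
pos 0: push '{'; stack = {
pos 1: '}' matches '{'; pop; stack = (empty)
pos 2: push '['; stack = [
pos 3: push '('; stack = [(
pos 4: ')' matches '('; pop; stack = [
pos 5: push '{'; stack = [{
pos 6: '}' matches '{'; pop; stack = [
pos 7: ']' matches '['; pop; stack = (empty)
pos 8: push '{'; stack = {
pos 9: push '('; stack = {(
pos 10: ')' matches '('; pop; stack = {
pos 11: '}' matches '{'; pop; stack = (empty)
pos 12: push '{'; stack = {
pos 13: '}' matches '{'; pop; stack = (empty)
pos 14: push '{'; stack = {
pos 15: push '{'; stack = {{
pos 16: '}' matches '{'; pop; stack = {
pos 17: '}' matches '{'; pop; stack = (empty)
end: stack empty → VALID
Verdict: properly nested → yes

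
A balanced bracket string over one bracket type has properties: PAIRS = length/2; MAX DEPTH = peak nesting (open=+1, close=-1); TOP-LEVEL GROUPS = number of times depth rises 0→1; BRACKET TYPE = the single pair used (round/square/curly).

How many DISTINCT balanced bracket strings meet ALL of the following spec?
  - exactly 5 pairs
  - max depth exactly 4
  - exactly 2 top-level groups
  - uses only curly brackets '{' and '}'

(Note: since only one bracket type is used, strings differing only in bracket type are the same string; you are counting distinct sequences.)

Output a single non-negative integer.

Answer: 2

Derivation:
Spec: pairs=5 depth=4 groups=2
Count(depth <= 4) = 14
Count(depth <= 3) = 12
Count(depth == 4) = 14 - 12 = 2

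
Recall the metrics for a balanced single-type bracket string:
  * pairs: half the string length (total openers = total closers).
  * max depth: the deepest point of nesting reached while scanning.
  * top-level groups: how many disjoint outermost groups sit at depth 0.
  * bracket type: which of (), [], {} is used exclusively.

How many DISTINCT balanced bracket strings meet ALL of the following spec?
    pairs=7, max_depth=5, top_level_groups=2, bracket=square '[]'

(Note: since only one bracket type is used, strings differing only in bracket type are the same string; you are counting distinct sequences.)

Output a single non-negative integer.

Answer: 16

Derivation:
Spec: pairs=7 depth=5 groups=2
Count(depth <= 5) = 130
Count(depth <= 4) = 114
Count(depth == 5) = 130 - 114 = 16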